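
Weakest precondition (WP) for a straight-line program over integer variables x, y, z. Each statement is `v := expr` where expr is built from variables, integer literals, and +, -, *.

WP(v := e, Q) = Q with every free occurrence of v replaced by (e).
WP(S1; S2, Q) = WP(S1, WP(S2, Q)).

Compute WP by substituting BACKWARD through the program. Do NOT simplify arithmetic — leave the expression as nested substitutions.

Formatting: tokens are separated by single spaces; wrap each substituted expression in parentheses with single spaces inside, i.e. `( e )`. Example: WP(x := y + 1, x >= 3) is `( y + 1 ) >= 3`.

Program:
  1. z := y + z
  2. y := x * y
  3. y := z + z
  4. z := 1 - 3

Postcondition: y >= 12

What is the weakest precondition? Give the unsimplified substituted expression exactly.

Answer: ( ( y + z ) + ( y + z ) ) >= 12

Derivation:
post: y >= 12
stmt 4: z := 1 - 3  -- replace 0 occurrence(s) of z with (1 - 3)
  => y >= 12
stmt 3: y := z + z  -- replace 1 occurrence(s) of y with (z + z)
  => ( z + z ) >= 12
stmt 2: y := x * y  -- replace 0 occurrence(s) of y with (x * y)
  => ( z + z ) >= 12
stmt 1: z := y + z  -- replace 2 occurrence(s) of z with (y + z)
  => ( ( y + z ) + ( y + z ) ) >= 12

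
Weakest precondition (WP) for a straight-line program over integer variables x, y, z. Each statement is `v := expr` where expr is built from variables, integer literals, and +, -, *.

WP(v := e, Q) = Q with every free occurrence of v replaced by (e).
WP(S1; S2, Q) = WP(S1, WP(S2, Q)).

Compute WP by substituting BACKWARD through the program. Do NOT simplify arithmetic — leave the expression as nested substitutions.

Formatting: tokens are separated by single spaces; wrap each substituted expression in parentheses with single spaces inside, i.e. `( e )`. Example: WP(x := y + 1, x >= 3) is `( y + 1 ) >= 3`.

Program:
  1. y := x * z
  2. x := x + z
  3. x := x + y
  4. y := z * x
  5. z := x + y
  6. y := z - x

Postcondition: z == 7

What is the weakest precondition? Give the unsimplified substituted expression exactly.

post: z == 7
stmt 6: y := z - x  -- replace 0 occurrence(s) of y with (z - x)
  => z == 7
stmt 5: z := x + y  -- replace 1 occurrence(s) of z with (x + y)
  => ( x + y ) == 7
stmt 4: y := z * x  -- replace 1 occurrence(s) of y with (z * x)
  => ( x + ( z * x ) ) == 7
stmt 3: x := x + y  -- replace 2 occurrence(s) of x with (x + y)
  => ( ( x + y ) + ( z * ( x + y ) ) ) == 7
stmt 2: x := x + z  -- replace 2 occurrence(s) of x with (x + z)
  => ( ( ( x + z ) + y ) + ( z * ( ( x + z ) + y ) ) ) == 7
stmt 1: y := x * z  -- replace 2 occurrence(s) of y with (x * z)
  => ( ( ( x + z ) + ( x * z ) ) + ( z * ( ( x + z ) + ( x * z ) ) ) ) == 7

Answer: ( ( ( x + z ) + ( x * z ) ) + ( z * ( ( x + z ) + ( x * z ) ) ) ) == 7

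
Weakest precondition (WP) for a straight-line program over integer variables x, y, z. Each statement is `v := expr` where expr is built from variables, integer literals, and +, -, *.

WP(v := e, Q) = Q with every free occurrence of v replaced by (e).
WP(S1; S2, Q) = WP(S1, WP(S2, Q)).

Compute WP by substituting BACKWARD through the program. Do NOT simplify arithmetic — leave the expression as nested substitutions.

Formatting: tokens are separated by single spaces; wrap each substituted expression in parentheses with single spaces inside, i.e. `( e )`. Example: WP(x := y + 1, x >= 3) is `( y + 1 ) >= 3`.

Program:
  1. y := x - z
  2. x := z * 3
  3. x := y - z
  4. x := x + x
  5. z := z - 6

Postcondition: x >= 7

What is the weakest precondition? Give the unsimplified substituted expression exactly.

Answer: ( ( ( x - z ) - z ) + ( ( x - z ) - z ) ) >= 7

Derivation:
post: x >= 7
stmt 5: z := z - 6  -- replace 0 occurrence(s) of z with (z - 6)
  => x >= 7
stmt 4: x := x + x  -- replace 1 occurrence(s) of x with (x + x)
  => ( x + x ) >= 7
stmt 3: x := y - z  -- replace 2 occurrence(s) of x with (y - z)
  => ( ( y - z ) + ( y - z ) ) >= 7
stmt 2: x := z * 3  -- replace 0 occurrence(s) of x with (z * 3)
  => ( ( y - z ) + ( y - z ) ) >= 7
stmt 1: y := x - z  -- replace 2 occurrence(s) of y with (x - z)
  => ( ( ( x - z ) - z ) + ( ( x - z ) - z ) ) >= 7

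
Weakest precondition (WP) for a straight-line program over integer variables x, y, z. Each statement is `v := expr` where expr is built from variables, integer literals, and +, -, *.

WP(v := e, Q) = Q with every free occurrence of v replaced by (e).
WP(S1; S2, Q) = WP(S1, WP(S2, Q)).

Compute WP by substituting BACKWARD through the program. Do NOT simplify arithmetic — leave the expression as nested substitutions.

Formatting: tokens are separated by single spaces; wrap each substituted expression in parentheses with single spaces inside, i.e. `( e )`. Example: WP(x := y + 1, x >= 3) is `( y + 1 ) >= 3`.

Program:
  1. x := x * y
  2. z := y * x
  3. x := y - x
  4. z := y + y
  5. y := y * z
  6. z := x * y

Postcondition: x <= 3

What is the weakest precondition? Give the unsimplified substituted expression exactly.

post: x <= 3
stmt 6: z := x * y  -- replace 0 occurrence(s) of z with (x * y)
  => x <= 3
stmt 5: y := y * z  -- replace 0 occurrence(s) of y with (y * z)
  => x <= 3
stmt 4: z := y + y  -- replace 0 occurrence(s) of z with (y + y)
  => x <= 3
stmt 3: x := y - x  -- replace 1 occurrence(s) of x with (y - x)
  => ( y - x ) <= 3
stmt 2: z := y * x  -- replace 0 occurrence(s) of z with (y * x)
  => ( y - x ) <= 3
stmt 1: x := x * y  -- replace 1 occurrence(s) of x with (x * y)
  => ( y - ( x * y ) ) <= 3

Answer: ( y - ( x * y ) ) <= 3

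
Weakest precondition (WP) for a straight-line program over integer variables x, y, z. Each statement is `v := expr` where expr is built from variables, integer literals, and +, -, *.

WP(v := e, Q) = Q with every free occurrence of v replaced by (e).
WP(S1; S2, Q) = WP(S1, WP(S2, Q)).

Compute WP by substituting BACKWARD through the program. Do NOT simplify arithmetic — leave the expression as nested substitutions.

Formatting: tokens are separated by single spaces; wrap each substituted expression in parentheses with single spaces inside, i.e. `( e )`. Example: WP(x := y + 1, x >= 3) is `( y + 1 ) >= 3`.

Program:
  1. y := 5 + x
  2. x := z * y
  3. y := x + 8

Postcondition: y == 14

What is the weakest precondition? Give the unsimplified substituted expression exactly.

Answer: ( ( z * ( 5 + x ) ) + 8 ) == 14

Derivation:
post: y == 14
stmt 3: y := x + 8  -- replace 1 occurrence(s) of y with (x + 8)
  => ( x + 8 ) == 14
stmt 2: x := z * y  -- replace 1 occurrence(s) of x with (z * y)
  => ( ( z * y ) + 8 ) == 14
stmt 1: y := 5 + x  -- replace 1 occurrence(s) of y with (5 + x)
  => ( ( z * ( 5 + x ) ) + 8 ) == 14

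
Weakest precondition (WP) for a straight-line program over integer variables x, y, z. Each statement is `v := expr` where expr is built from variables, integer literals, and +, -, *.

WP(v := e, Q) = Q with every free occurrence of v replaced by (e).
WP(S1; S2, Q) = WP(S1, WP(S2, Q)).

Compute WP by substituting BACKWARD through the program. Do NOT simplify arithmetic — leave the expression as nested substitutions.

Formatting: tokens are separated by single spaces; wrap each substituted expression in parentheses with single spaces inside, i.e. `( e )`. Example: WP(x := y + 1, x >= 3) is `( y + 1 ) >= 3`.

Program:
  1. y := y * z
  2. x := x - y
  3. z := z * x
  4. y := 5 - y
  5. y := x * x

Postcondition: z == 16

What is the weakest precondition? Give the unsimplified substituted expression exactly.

post: z == 16
stmt 5: y := x * x  -- replace 0 occurrence(s) of y with (x * x)
  => z == 16
stmt 4: y := 5 - y  -- replace 0 occurrence(s) of y with (5 - y)
  => z == 16
stmt 3: z := z * x  -- replace 1 occurrence(s) of z with (z * x)
  => ( z * x ) == 16
stmt 2: x := x - y  -- replace 1 occurrence(s) of x with (x - y)
  => ( z * ( x - y ) ) == 16
stmt 1: y := y * z  -- replace 1 occurrence(s) of y with (y * z)
  => ( z * ( x - ( y * z ) ) ) == 16

Answer: ( z * ( x - ( y * z ) ) ) == 16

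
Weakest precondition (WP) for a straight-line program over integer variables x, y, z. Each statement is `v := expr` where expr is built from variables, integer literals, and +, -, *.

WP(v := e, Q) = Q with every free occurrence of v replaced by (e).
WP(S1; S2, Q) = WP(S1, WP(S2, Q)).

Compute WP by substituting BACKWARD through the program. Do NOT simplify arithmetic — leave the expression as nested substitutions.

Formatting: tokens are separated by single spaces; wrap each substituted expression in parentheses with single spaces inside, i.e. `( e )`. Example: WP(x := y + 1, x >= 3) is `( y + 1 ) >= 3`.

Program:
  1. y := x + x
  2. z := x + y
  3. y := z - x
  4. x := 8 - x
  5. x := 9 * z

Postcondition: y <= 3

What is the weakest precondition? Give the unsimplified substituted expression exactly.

Answer: ( ( x + ( x + x ) ) - x ) <= 3

Derivation:
post: y <= 3
stmt 5: x := 9 * z  -- replace 0 occurrence(s) of x with (9 * z)
  => y <= 3
stmt 4: x := 8 - x  -- replace 0 occurrence(s) of x with (8 - x)
  => y <= 3
stmt 3: y := z - x  -- replace 1 occurrence(s) of y with (z - x)
  => ( z - x ) <= 3
stmt 2: z := x + y  -- replace 1 occurrence(s) of z with (x + y)
  => ( ( x + y ) - x ) <= 3
stmt 1: y := x + x  -- replace 1 occurrence(s) of y with (x + x)
  => ( ( x + ( x + x ) ) - x ) <= 3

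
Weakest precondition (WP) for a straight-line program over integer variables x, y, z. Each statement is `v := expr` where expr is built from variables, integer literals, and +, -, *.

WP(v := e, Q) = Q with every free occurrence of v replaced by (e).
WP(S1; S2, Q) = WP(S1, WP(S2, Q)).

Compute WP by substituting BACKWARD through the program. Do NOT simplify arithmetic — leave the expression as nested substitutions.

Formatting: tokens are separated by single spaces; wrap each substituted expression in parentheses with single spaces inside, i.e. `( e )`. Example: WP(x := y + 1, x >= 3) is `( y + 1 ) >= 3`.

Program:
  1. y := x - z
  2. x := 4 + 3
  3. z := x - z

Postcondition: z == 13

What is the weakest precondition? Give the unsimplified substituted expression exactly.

Answer: ( ( 4 + 3 ) - z ) == 13

Derivation:
post: z == 13
stmt 3: z := x - z  -- replace 1 occurrence(s) of z with (x - z)
  => ( x - z ) == 13
stmt 2: x := 4 + 3  -- replace 1 occurrence(s) of x with (4 + 3)
  => ( ( 4 + 3 ) - z ) == 13
stmt 1: y := x - z  -- replace 0 occurrence(s) of y with (x - z)
  => ( ( 4 + 3 ) - z ) == 13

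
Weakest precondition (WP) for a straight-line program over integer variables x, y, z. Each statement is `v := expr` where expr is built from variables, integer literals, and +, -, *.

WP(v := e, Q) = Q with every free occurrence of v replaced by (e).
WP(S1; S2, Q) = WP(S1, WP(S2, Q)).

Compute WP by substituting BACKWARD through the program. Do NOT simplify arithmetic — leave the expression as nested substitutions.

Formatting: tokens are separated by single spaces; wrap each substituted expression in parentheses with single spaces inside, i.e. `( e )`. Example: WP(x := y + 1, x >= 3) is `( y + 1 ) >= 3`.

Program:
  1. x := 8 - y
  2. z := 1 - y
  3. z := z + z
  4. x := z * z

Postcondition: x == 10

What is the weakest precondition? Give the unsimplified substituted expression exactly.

post: x == 10
stmt 4: x := z * z  -- replace 1 occurrence(s) of x with (z * z)
  => ( z * z ) == 10
stmt 3: z := z + z  -- replace 2 occurrence(s) of z with (z + z)
  => ( ( z + z ) * ( z + z ) ) == 10
stmt 2: z := 1 - y  -- replace 4 occurrence(s) of z with (1 - y)
  => ( ( ( 1 - y ) + ( 1 - y ) ) * ( ( 1 - y ) + ( 1 - y ) ) ) == 10
stmt 1: x := 8 - y  -- replace 0 occurrence(s) of x with (8 - y)
  => ( ( ( 1 - y ) + ( 1 - y ) ) * ( ( 1 - y ) + ( 1 - y ) ) ) == 10

Answer: ( ( ( 1 - y ) + ( 1 - y ) ) * ( ( 1 - y ) + ( 1 - y ) ) ) == 10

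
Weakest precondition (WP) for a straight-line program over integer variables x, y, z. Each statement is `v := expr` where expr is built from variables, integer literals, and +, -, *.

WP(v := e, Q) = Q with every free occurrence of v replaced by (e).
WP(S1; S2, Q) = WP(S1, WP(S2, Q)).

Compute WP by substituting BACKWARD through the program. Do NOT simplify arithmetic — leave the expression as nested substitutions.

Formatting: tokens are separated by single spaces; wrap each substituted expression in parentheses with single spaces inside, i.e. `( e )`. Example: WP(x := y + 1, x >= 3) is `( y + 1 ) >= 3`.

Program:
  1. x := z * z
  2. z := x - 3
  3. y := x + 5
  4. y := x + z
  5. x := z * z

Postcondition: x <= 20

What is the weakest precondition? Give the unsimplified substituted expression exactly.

Answer: ( ( ( z * z ) - 3 ) * ( ( z * z ) - 3 ) ) <= 20

Derivation:
post: x <= 20
stmt 5: x := z * z  -- replace 1 occurrence(s) of x with (z * z)
  => ( z * z ) <= 20
stmt 4: y := x + z  -- replace 0 occurrence(s) of y with (x + z)
  => ( z * z ) <= 20
stmt 3: y := x + 5  -- replace 0 occurrence(s) of y with (x + 5)
  => ( z * z ) <= 20
stmt 2: z := x - 3  -- replace 2 occurrence(s) of z with (x - 3)
  => ( ( x - 3 ) * ( x - 3 ) ) <= 20
stmt 1: x := z * z  -- replace 2 occurrence(s) of x with (z * z)
  => ( ( ( z * z ) - 3 ) * ( ( z * z ) - 3 ) ) <= 20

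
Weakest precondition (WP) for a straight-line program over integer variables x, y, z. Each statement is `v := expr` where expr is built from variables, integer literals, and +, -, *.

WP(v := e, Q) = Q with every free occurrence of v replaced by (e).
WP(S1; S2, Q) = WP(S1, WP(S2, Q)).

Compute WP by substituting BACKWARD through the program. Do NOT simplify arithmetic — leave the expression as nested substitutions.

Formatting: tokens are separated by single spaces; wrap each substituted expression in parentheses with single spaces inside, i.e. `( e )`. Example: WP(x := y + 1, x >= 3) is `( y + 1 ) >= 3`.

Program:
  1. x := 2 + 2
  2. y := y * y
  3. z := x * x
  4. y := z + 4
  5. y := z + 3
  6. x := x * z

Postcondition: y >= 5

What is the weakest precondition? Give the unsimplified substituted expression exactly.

Answer: ( ( ( 2 + 2 ) * ( 2 + 2 ) ) + 3 ) >= 5

Derivation:
post: y >= 5
stmt 6: x := x * z  -- replace 0 occurrence(s) of x with (x * z)
  => y >= 5
stmt 5: y := z + 3  -- replace 1 occurrence(s) of y with (z + 3)
  => ( z + 3 ) >= 5
stmt 4: y := z + 4  -- replace 0 occurrence(s) of y with (z + 4)
  => ( z + 3 ) >= 5
stmt 3: z := x * x  -- replace 1 occurrence(s) of z with (x * x)
  => ( ( x * x ) + 3 ) >= 5
stmt 2: y := y * y  -- replace 0 occurrence(s) of y with (y * y)
  => ( ( x * x ) + 3 ) >= 5
stmt 1: x := 2 + 2  -- replace 2 occurrence(s) of x with (2 + 2)
  => ( ( ( 2 + 2 ) * ( 2 + 2 ) ) + 3 ) >= 5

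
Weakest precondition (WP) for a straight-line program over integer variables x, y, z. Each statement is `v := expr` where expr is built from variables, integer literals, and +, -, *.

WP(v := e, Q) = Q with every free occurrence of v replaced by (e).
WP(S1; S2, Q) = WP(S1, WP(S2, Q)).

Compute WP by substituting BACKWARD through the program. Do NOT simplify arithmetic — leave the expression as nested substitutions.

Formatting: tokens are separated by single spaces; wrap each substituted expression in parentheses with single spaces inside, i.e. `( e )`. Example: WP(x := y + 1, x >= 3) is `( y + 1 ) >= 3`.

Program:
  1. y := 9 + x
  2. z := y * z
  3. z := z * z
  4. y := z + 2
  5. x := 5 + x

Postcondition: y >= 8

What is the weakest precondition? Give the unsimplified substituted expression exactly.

Answer: ( ( ( ( 9 + x ) * z ) * ( ( 9 + x ) * z ) ) + 2 ) >= 8

Derivation:
post: y >= 8
stmt 5: x := 5 + x  -- replace 0 occurrence(s) of x with (5 + x)
  => y >= 8
stmt 4: y := z + 2  -- replace 1 occurrence(s) of y with (z + 2)
  => ( z + 2 ) >= 8
stmt 3: z := z * z  -- replace 1 occurrence(s) of z with (z * z)
  => ( ( z * z ) + 2 ) >= 8
stmt 2: z := y * z  -- replace 2 occurrence(s) of z with (y * z)
  => ( ( ( y * z ) * ( y * z ) ) + 2 ) >= 8
stmt 1: y := 9 + x  -- replace 2 occurrence(s) of y with (9 + x)
  => ( ( ( ( 9 + x ) * z ) * ( ( 9 + x ) * z ) ) + 2 ) >= 8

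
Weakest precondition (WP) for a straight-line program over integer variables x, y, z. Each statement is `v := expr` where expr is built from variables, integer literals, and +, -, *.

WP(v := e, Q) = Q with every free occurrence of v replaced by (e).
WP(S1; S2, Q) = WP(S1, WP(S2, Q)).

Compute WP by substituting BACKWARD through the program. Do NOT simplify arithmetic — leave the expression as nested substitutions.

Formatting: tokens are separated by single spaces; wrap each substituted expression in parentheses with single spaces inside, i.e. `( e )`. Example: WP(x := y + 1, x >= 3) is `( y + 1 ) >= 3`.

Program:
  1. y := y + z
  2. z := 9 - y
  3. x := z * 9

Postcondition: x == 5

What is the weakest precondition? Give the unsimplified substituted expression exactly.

Answer: ( ( 9 - ( y + z ) ) * 9 ) == 5

Derivation:
post: x == 5
stmt 3: x := z * 9  -- replace 1 occurrence(s) of x with (z * 9)
  => ( z * 9 ) == 5
stmt 2: z := 9 - y  -- replace 1 occurrence(s) of z with (9 - y)
  => ( ( 9 - y ) * 9 ) == 5
stmt 1: y := y + z  -- replace 1 occurrence(s) of y with (y + z)
  => ( ( 9 - ( y + z ) ) * 9 ) == 5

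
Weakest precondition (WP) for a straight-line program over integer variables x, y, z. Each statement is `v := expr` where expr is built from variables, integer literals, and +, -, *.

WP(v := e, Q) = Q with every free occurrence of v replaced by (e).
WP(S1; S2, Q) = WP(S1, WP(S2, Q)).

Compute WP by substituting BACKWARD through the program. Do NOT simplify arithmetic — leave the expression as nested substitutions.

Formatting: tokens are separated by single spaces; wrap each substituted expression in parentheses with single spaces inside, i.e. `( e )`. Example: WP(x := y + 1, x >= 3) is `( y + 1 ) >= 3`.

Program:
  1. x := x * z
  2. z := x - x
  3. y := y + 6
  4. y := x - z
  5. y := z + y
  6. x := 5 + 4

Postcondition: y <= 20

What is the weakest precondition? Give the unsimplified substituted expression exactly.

post: y <= 20
stmt 6: x := 5 + 4  -- replace 0 occurrence(s) of x with (5 + 4)
  => y <= 20
stmt 5: y := z + y  -- replace 1 occurrence(s) of y with (z + y)
  => ( z + y ) <= 20
stmt 4: y := x - z  -- replace 1 occurrence(s) of y with (x - z)
  => ( z + ( x - z ) ) <= 20
stmt 3: y := y + 6  -- replace 0 occurrence(s) of y with (y + 6)
  => ( z + ( x - z ) ) <= 20
stmt 2: z := x - x  -- replace 2 occurrence(s) of z with (x - x)
  => ( ( x - x ) + ( x - ( x - x ) ) ) <= 20
stmt 1: x := x * z  -- replace 5 occurrence(s) of x with (x * z)
  => ( ( ( x * z ) - ( x * z ) ) + ( ( x * z ) - ( ( x * z ) - ( x * z ) ) ) ) <= 20

Answer: ( ( ( x * z ) - ( x * z ) ) + ( ( x * z ) - ( ( x * z ) - ( x * z ) ) ) ) <= 20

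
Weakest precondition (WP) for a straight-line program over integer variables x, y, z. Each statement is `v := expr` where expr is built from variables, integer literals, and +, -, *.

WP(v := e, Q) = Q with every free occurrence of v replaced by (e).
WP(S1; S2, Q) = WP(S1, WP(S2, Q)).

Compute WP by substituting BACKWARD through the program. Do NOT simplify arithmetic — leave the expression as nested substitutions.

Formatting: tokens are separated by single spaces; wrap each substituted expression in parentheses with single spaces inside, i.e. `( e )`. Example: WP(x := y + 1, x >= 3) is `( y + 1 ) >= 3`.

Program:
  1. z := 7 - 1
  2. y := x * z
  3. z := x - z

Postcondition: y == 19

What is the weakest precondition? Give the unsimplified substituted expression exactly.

Answer: ( x * ( 7 - 1 ) ) == 19

Derivation:
post: y == 19
stmt 3: z := x - z  -- replace 0 occurrence(s) of z with (x - z)
  => y == 19
stmt 2: y := x * z  -- replace 1 occurrence(s) of y with (x * z)
  => ( x * z ) == 19
stmt 1: z := 7 - 1  -- replace 1 occurrence(s) of z with (7 - 1)
  => ( x * ( 7 - 1 ) ) == 19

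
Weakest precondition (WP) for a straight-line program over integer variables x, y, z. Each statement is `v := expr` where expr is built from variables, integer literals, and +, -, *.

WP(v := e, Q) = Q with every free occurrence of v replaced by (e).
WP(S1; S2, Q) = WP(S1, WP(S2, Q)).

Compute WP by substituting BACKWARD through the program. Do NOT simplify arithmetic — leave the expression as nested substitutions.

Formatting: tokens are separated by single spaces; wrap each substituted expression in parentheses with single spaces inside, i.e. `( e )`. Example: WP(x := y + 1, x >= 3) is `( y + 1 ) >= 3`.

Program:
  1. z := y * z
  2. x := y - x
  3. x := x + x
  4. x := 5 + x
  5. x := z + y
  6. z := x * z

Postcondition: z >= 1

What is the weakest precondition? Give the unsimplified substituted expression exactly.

post: z >= 1
stmt 6: z := x * z  -- replace 1 occurrence(s) of z with (x * z)
  => ( x * z ) >= 1
stmt 5: x := z + y  -- replace 1 occurrence(s) of x with (z + y)
  => ( ( z + y ) * z ) >= 1
stmt 4: x := 5 + x  -- replace 0 occurrence(s) of x with (5 + x)
  => ( ( z + y ) * z ) >= 1
stmt 3: x := x + x  -- replace 0 occurrence(s) of x with (x + x)
  => ( ( z + y ) * z ) >= 1
stmt 2: x := y - x  -- replace 0 occurrence(s) of x with (y - x)
  => ( ( z + y ) * z ) >= 1
stmt 1: z := y * z  -- replace 2 occurrence(s) of z with (y * z)
  => ( ( ( y * z ) + y ) * ( y * z ) ) >= 1

Answer: ( ( ( y * z ) + y ) * ( y * z ) ) >= 1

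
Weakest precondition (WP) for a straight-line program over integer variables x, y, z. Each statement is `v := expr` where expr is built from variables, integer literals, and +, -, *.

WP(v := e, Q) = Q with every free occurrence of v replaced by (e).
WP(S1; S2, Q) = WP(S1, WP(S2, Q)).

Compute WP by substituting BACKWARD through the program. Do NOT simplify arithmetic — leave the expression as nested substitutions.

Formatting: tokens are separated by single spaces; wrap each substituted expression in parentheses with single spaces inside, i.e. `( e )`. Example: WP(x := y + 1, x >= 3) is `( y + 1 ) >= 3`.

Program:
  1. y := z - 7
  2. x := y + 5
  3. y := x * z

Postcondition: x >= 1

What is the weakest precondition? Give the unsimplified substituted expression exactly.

post: x >= 1
stmt 3: y := x * z  -- replace 0 occurrence(s) of y with (x * z)
  => x >= 1
stmt 2: x := y + 5  -- replace 1 occurrence(s) of x with (y + 5)
  => ( y + 5 ) >= 1
stmt 1: y := z - 7  -- replace 1 occurrence(s) of y with (z - 7)
  => ( ( z - 7 ) + 5 ) >= 1

Answer: ( ( z - 7 ) + 5 ) >= 1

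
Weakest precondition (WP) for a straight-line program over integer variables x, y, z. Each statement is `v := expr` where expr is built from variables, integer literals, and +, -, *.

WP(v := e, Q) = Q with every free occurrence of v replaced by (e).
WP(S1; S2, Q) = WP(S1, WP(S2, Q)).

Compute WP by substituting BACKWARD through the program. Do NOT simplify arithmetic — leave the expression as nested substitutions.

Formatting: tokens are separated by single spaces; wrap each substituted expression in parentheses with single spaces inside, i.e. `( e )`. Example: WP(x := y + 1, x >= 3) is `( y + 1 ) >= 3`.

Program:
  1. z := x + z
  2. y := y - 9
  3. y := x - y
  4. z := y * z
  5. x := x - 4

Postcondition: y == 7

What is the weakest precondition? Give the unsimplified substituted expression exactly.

Answer: ( x - ( y - 9 ) ) == 7

Derivation:
post: y == 7
stmt 5: x := x - 4  -- replace 0 occurrence(s) of x with (x - 4)
  => y == 7
stmt 4: z := y * z  -- replace 0 occurrence(s) of z with (y * z)
  => y == 7
stmt 3: y := x - y  -- replace 1 occurrence(s) of y with (x - y)
  => ( x - y ) == 7
stmt 2: y := y - 9  -- replace 1 occurrence(s) of y with (y - 9)
  => ( x - ( y - 9 ) ) == 7
stmt 1: z := x + z  -- replace 0 occurrence(s) of z with (x + z)
  => ( x - ( y - 9 ) ) == 7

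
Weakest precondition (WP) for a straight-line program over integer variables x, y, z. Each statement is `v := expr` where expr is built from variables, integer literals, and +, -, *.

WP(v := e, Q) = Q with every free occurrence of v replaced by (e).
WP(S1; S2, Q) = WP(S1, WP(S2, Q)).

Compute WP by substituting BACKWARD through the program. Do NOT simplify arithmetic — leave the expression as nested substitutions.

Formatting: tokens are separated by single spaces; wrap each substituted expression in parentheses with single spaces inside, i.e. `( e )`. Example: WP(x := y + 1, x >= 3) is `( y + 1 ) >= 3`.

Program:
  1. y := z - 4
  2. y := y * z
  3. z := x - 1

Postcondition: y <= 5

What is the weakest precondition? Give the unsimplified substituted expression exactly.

Answer: ( ( z - 4 ) * z ) <= 5

Derivation:
post: y <= 5
stmt 3: z := x - 1  -- replace 0 occurrence(s) of z with (x - 1)
  => y <= 5
stmt 2: y := y * z  -- replace 1 occurrence(s) of y with (y * z)
  => ( y * z ) <= 5
stmt 1: y := z - 4  -- replace 1 occurrence(s) of y with (z - 4)
  => ( ( z - 4 ) * z ) <= 5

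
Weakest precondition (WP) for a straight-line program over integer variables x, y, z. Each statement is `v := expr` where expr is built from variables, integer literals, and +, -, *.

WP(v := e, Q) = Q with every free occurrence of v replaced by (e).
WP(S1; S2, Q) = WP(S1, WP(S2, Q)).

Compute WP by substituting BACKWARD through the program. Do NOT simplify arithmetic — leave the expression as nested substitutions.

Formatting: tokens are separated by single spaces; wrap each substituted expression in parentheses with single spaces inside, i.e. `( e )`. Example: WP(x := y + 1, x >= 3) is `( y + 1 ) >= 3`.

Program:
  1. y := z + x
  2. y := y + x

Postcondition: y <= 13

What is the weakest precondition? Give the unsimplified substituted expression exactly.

post: y <= 13
stmt 2: y := y + x  -- replace 1 occurrence(s) of y with (y + x)
  => ( y + x ) <= 13
stmt 1: y := z + x  -- replace 1 occurrence(s) of y with (z + x)
  => ( ( z + x ) + x ) <= 13

Answer: ( ( z + x ) + x ) <= 13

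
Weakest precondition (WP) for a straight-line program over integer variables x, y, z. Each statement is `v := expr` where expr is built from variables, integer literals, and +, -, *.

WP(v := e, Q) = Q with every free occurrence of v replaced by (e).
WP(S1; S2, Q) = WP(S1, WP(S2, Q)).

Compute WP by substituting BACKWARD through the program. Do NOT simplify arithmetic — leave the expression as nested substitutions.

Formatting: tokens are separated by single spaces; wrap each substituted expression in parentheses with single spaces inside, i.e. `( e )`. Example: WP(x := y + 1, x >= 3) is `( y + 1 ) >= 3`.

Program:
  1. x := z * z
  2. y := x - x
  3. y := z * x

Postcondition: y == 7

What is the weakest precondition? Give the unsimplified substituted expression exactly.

Answer: ( z * ( z * z ) ) == 7

Derivation:
post: y == 7
stmt 3: y := z * x  -- replace 1 occurrence(s) of y with (z * x)
  => ( z * x ) == 7
stmt 2: y := x - x  -- replace 0 occurrence(s) of y with (x - x)
  => ( z * x ) == 7
stmt 1: x := z * z  -- replace 1 occurrence(s) of x with (z * z)
  => ( z * ( z * z ) ) == 7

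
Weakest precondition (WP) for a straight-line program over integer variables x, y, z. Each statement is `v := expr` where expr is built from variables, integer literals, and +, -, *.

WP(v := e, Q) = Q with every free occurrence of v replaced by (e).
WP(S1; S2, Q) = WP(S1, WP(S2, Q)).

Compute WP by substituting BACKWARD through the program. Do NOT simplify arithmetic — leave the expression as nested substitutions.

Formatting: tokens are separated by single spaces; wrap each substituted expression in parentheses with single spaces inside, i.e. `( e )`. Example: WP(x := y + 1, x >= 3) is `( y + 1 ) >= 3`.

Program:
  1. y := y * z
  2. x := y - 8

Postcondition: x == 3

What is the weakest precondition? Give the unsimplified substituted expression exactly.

Answer: ( ( y * z ) - 8 ) == 3

Derivation:
post: x == 3
stmt 2: x := y - 8  -- replace 1 occurrence(s) of x with (y - 8)
  => ( y - 8 ) == 3
stmt 1: y := y * z  -- replace 1 occurrence(s) of y with (y * z)
  => ( ( y * z ) - 8 ) == 3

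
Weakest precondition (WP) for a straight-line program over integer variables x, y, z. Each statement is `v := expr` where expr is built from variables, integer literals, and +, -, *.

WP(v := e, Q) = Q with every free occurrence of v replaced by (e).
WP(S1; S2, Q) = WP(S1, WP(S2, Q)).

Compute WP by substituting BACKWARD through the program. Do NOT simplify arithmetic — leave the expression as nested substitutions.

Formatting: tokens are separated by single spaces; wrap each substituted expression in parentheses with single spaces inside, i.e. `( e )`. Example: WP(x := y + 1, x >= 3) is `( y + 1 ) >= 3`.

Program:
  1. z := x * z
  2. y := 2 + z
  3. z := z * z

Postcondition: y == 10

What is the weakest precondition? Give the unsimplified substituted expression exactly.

post: y == 10
stmt 3: z := z * z  -- replace 0 occurrence(s) of z with (z * z)
  => y == 10
stmt 2: y := 2 + z  -- replace 1 occurrence(s) of y with (2 + z)
  => ( 2 + z ) == 10
stmt 1: z := x * z  -- replace 1 occurrence(s) of z with (x * z)
  => ( 2 + ( x * z ) ) == 10

Answer: ( 2 + ( x * z ) ) == 10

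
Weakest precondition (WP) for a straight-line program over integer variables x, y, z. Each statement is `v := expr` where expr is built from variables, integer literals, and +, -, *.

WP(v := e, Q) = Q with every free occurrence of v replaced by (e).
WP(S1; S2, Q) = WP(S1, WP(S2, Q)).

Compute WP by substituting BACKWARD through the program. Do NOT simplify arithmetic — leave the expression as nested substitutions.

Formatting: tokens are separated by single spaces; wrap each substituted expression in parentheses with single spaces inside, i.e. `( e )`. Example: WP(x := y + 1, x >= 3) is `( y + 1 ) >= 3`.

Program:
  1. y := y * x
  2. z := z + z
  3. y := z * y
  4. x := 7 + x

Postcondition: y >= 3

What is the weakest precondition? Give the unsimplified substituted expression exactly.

Answer: ( ( z + z ) * ( y * x ) ) >= 3

Derivation:
post: y >= 3
stmt 4: x := 7 + x  -- replace 0 occurrence(s) of x with (7 + x)
  => y >= 3
stmt 3: y := z * y  -- replace 1 occurrence(s) of y with (z * y)
  => ( z * y ) >= 3
stmt 2: z := z + z  -- replace 1 occurrence(s) of z with (z + z)
  => ( ( z + z ) * y ) >= 3
stmt 1: y := y * x  -- replace 1 occurrence(s) of y with (y * x)
  => ( ( z + z ) * ( y * x ) ) >= 3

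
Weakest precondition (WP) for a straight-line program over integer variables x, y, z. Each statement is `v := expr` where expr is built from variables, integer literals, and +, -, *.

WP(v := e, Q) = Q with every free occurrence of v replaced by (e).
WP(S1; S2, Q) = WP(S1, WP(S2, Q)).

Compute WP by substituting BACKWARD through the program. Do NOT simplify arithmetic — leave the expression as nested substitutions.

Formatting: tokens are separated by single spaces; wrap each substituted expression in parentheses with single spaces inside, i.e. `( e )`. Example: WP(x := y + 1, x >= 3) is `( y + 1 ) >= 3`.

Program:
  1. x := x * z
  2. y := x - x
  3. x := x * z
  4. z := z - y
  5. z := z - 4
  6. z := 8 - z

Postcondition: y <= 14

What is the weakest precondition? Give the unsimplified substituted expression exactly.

post: y <= 14
stmt 6: z := 8 - z  -- replace 0 occurrence(s) of z with (8 - z)
  => y <= 14
stmt 5: z := z - 4  -- replace 0 occurrence(s) of z with (z - 4)
  => y <= 14
stmt 4: z := z - y  -- replace 0 occurrence(s) of z with (z - y)
  => y <= 14
stmt 3: x := x * z  -- replace 0 occurrence(s) of x with (x * z)
  => y <= 14
stmt 2: y := x - x  -- replace 1 occurrence(s) of y with (x - x)
  => ( x - x ) <= 14
stmt 1: x := x * z  -- replace 2 occurrence(s) of x with (x * z)
  => ( ( x * z ) - ( x * z ) ) <= 14

Answer: ( ( x * z ) - ( x * z ) ) <= 14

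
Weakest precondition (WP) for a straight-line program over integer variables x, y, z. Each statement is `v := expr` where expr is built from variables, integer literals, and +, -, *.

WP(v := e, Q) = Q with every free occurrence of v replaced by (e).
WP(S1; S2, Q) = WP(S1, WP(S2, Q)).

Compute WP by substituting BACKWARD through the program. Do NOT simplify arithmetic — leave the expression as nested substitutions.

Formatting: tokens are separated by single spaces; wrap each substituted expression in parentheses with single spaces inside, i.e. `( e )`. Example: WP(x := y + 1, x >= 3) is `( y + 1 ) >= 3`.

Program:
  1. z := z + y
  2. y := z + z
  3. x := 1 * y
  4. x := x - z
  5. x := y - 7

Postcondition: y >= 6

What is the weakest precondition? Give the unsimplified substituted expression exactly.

post: y >= 6
stmt 5: x := y - 7  -- replace 0 occurrence(s) of x with (y - 7)
  => y >= 6
stmt 4: x := x - z  -- replace 0 occurrence(s) of x with (x - z)
  => y >= 6
stmt 3: x := 1 * y  -- replace 0 occurrence(s) of x with (1 * y)
  => y >= 6
stmt 2: y := z + z  -- replace 1 occurrence(s) of y with (z + z)
  => ( z + z ) >= 6
stmt 1: z := z + y  -- replace 2 occurrence(s) of z with (z + y)
  => ( ( z + y ) + ( z + y ) ) >= 6

Answer: ( ( z + y ) + ( z + y ) ) >= 6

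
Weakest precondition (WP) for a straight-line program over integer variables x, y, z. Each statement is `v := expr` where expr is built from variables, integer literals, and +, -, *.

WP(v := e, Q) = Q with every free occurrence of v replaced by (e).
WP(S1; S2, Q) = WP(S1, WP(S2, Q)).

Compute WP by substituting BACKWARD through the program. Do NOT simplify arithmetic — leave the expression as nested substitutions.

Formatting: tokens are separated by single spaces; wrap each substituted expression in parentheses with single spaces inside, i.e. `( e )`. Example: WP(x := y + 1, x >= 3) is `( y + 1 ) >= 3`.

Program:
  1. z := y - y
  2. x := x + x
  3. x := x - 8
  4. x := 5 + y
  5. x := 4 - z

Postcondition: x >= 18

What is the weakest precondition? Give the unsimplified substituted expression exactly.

post: x >= 18
stmt 5: x := 4 - z  -- replace 1 occurrence(s) of x with (4 - z)
  => ( 4 - z ) >= 18
stmt 4: x := 5 + y  -- replace 0 occurrence(s) of x with (5 + y)
  => ( 4 - z ) >= 18
stmt 3: x := x - 8  -- replace 0 occurrence(s) of x with (x - 8)
  => ( 4 - z ) >= 18
stmt 2: x := x + x  -- replace 0 occurrence(s) of x with (x + x)
  => ( 4 - z ) >= 18
stmt 1: z := y - y  -- replace 1 occurrence(s) of z with (y - y)
  => ( 4 - ( y - y ) ) >= 18

Answer: ( 4 - ( y - y ) ) >= 18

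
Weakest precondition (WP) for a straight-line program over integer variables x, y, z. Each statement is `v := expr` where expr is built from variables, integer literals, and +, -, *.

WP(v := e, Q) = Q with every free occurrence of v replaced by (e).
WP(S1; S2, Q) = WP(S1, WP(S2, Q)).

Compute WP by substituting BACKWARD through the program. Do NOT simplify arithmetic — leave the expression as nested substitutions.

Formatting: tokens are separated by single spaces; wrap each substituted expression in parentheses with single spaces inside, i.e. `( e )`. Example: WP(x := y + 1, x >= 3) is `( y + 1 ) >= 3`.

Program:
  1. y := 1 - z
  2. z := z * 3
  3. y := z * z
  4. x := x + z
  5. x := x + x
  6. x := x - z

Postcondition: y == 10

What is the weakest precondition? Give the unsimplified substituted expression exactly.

Answer: ( ( z * 3 ) * ( z * 3 ) ) == 10

Derivation:
post: y == 10
stmt 6: x := x - z  -- replace 0 occurrence(s) of x with (x - z)
  => y == 10
stmt 5: x := x + x  -- replace 0 occurrence(s) of x with (x + x)
  => y == 10
stmt 4: x := x + z  -- replace 0 occurrence(s) of x with (x + z)
  => y == 10
stmt 3: y := z * z  -- replace 1 occurrence(s) of y with (z * z)
  => ( z * z ) == 10
stmt 2: z := z * 3  -- replace 2 occurrence(s) of z with (z * 3)
  => ( ( z * 3 ) * ( z * 3 ) ) == 10
stmt 1: y := 1 - z  -- replace 0 occurrence(s) of y with (1 - z)
  => ( ( z * 3 ) * ( z * 3 ) ) == 10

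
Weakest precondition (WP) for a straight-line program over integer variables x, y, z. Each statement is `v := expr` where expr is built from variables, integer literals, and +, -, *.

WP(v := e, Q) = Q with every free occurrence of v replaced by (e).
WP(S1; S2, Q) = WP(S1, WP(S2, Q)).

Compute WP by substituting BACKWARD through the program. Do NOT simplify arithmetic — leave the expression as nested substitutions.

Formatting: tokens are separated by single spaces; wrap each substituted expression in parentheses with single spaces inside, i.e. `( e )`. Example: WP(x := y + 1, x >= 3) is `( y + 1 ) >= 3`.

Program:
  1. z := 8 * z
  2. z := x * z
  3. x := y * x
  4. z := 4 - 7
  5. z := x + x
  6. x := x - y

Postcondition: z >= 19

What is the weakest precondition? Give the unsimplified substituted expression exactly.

post: z >= 19
stmt 6: x := x - y  -- replace 0 occurrence(s) of x with (x - y)
  => z >= 19
stmt 5: z := x + x  -- replace 1 occurrence(s) of z with (x + x)
  => ( x + x ) >= 19
stmt 4: z := 4 - 7  -- replace 0 occurrence(s) of z with (4 - 7)
  => ( x + x ) >= 19
stmt 3: x := y * x  -- replace 2 occurrence(s) of x with (y * x)
  => ( ( y * x ) + ( y * x ) ) >= 19
stmt 2: z := x * z  -- replace 0 occurrence(s) of z with (x * z)
  => ( ( y * x ) + ( y * x ) ) >= 19
stmt 1: z := 8 * z  -- replace 0 occurrence(s) of z with (8 * z)
  => ( ( y * x ) + ( y * x ) ) >= 19

Answer: ( ( y * x ) + ( y * x ) ) >= 19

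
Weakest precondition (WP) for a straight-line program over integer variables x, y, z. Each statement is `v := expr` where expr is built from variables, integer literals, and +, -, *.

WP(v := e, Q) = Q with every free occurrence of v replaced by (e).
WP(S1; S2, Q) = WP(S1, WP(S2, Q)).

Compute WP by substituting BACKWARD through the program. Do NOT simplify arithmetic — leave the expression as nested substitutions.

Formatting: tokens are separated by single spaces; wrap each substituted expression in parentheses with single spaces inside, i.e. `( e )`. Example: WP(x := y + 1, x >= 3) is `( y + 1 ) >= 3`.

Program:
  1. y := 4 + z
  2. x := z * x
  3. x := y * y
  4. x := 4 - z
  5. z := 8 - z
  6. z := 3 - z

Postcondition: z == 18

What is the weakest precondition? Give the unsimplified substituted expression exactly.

Answer: ( 3 - ( 8 - z ) ) == 18

Derivation:
post: z == 18
stmt 6: z := 3 - z  -- replace 1 occurrence(s) of z with (3 - z)
  => ( 3 - z ) == 18
stmt 5: z := 8 - z  -- replace 1 occurrence(s) of z with (8 - z)
  => ( 3 - ( 8 - z ) ) == 18
stmt 4: x := 4 - z  -- replace 0 occurrence(s) of x with (4 - z)
  => ( 3 - ( 8 - z ) ) == 18
stmt 3: x := y * y  -- replace 0 occurrence(s) of x with (y * y)
  => ( 3 - ( 8 - z ) ) == 18
stmt 2: x := z * x  -- replace 0 occurrence(s) of x with (z * x)
  => ( 3 - ( 8 - z ) ) == 18
stmt 1: y := 4 + z  -- replace 0 occurrence(s) of y with (4 + z)
  => ( 3 - ( 8 - z ) ) == 18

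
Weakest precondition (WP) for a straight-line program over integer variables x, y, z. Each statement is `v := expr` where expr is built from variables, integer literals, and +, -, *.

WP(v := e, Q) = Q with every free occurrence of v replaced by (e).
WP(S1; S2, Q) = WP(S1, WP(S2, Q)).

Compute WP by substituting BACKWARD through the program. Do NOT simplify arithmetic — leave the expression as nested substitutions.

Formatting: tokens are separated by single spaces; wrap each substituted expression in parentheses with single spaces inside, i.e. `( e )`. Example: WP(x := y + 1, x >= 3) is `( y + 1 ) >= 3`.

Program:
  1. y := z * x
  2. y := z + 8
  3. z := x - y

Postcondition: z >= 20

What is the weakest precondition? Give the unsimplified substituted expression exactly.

post: z >= 20
stmt 3: z := x - y  -- replace 1 occurrence(s) of z with (x - y)
  => ( x - y ) >= 20
stmt 2: y := z + 8  -- replace 1 occurrence(s) of y with (z + 8)
  => ( x - ( z + 8 ) ) >= 20
stmt 1: y := z * x  -- replace 0 occurrence(s) of y with (z * x)
  => ( x - ( z + 8 ) ) >= 20

Answer: ( x - ( z + 8 ) ) >= 20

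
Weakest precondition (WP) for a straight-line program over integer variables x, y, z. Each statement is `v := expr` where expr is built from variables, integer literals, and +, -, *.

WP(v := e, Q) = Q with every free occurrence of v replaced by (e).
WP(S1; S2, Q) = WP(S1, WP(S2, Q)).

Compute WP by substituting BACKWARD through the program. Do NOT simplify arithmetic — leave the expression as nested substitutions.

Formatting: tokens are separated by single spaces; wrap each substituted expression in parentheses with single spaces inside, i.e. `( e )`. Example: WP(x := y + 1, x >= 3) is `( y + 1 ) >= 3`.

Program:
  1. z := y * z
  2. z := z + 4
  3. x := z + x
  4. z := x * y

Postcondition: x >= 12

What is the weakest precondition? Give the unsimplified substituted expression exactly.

post: x >= 12
stmt 4: z := x * y  -- replace 0 occurrence(s) of z with (x * y)
  => x >= 12
stmt 3: x := z + x  -- replace 1 occurrence(s) of x with (z + x)
  => ( z + x ) >= 12
stmt 2: z := z + 4  -- replace 1 occurrence(s) of z with (z + 4)
  => ( ( z + 4 ) + x ) >= 12
stmt 1: z := y * z  -- replace 1 occurrence(s) of z with (y * z)
  => ( ( ( y * z ) + 4 ) + x ) >= 12

Answer: ( ( ( y * z ) + 4 ) + x ) >= 12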